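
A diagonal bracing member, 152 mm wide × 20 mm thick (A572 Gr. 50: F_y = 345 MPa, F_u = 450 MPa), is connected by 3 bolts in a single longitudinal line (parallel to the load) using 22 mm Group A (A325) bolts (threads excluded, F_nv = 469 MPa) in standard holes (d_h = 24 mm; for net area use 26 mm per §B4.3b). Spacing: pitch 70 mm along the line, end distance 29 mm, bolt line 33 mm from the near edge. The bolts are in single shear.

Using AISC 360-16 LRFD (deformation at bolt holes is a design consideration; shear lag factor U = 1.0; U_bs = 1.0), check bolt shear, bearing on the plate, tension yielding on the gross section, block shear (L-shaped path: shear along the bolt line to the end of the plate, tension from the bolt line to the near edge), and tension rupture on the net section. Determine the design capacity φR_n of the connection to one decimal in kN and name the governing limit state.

Bolt shear: A_b = π(22)²/4 = 380.13 mm². φR_n = 0.75 × 469 × 380.13 × 3 × 1 = 401.1 kN.
Bearing (20 mm plate, F_u = 450 MPa): end bolts L_c = 29 − 24/2 = 17, R_n = min(1.2×17×20×450, 2.4×22×20×450) = 183.6 kN/bolt; interior L_c = 70 − 24 = 46, R_n = 475.2 kN/bolt. φR_n = 0.75 × (1×183.6 + 2×475.2) = 850.5 kN.
Tension yield (gross): A_g = 152×20 = 3040 mm². φR_n = 0.90 × 345 × 3040 = 943.9 kN.
Block shear: shear path 1×[29+2×70] = 1×169 mm, A_gv = 3380, A_nv = 1×(169 − 2.5×26)×20 = 2080 mm²; tension to near edge: (33 − 0.5×26)×20 = 400 mm². R_n = min(0.6×450×2080, 0.6×345×3380) + 1.0×450×400 = min(561.6, 699.66) + 180 = 741.6 kN. φR_n = 0.75 × 741.6 = 556.2 kN.
Tension rupture (net): A_n = (152 − 1×26)×20 = 2520 mm² (U = 1.0, A_e = A_n). φR_n = 0.75 × 450 × 2520 = 850.5 kN.
Governing: min(401.1, 850.5, 943.9, 556.2, 850.5) = 401.1 kN → bolt shear.

401.1 kN (bolt shear governs)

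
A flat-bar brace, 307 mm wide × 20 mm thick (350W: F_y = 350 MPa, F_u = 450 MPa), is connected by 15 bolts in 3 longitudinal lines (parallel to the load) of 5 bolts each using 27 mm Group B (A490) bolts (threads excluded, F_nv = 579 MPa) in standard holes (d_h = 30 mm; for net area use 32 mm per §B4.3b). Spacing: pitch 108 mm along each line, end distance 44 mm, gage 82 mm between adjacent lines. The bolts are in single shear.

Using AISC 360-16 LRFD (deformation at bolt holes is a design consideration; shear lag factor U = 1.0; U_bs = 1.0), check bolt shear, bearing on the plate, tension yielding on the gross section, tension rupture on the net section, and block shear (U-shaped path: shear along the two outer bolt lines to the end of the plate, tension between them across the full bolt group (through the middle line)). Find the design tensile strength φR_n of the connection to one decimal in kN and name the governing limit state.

Bolt shear: A_b = π(27)²/4 = 572.56 mm². φR_n = 0.75 × 579 × 572.56 × 15 × 1 = 3729.5 kN.
Bearing (20 mm plate, F_u = 450 MPa): end bolts L_c = 44 − 30/2 = 29, R_n = min(1.2×29×20×450, 2.4×27×20×450) = 313.2 kN/bolt; interior L_c = 108 − 30 = 78, R_n = 583.2 kN/bolt. φR_n = 0.75 × (3×313.2 + 12×583.2) = 5953.5 kN.
Tension yield (gross): A_g = 307×20 = 6140 mm². φR_n = 0.90 × 350 × 6140 = 1934.1 kN.
Tension rupture (net): A_n = (307 − 3×32)×20 = 4220 mm² (U = 1.0, A_e = A_n). φR_n = 0.75 × 450 × 4220 = 1424.3 kN.
Block shear: shear path 2×[44+4×108] = 2×476 mm, A_gv = 19040, A_nv = 2×(476 − 4.5×32)×20 = 13280 mm²; tension across gage: (164 − 2×32)×20 = 2000 mm². R_n = min(0.6×450×13280, 0.6×350×19040) + 1.0×450×2000 = min(3585.6, 3998.4) + 900 = 4485.6 kN. φR_n = 0.75 × 4485.6 = 3364.2 kN.
Governing: min(3729.5, 5953.5, 1934.1, 1424.3, 3364.2) = 1424.3 kN → net-section rupture.

1424.3 kN (net-section rupture governs)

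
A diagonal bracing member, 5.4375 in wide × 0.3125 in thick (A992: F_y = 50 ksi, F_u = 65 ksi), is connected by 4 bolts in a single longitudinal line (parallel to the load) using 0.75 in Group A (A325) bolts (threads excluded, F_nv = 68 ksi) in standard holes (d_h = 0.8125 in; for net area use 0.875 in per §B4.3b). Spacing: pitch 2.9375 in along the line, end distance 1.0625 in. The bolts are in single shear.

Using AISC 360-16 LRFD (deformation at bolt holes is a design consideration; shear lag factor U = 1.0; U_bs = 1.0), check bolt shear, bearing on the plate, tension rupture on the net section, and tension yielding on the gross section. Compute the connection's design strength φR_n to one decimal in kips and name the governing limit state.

Bolt shear: A_b = π(0.75)²/4 = 0.44179 in². φR_n = 0.75 × 68 × 0.44179 × 4 × 1 = 90.1 kips.
Bearing (0.3125 in plate, F_u = 65 ksi): end bolts L_c = 1.0625 − 0.8125/2 = 0.65625, R_n = min(1.2×0.65625×0.3125×65, 2.4×0.75×0.3125×65) = 15.996 kips/bolt; interior L_c = 2.9375 − 0.8125 = 2.125, R_n = 36.563 kips/bolt. φR_n = 0.75 × (1×15.996 + 3×36.563) = 94.3 kips.
Tension rupture (net): A_n = (5.4375 − 1×0.875)×0.3125 = 1.4258 in² (U = 1.0, A_e = A_n). φR_n = 0.75 × 65 × 1.4258 = 69.5 kips.
Tension yield (gross): A_g = 5.4375×0.3125 = 1.6992 in². φR_n = 0.90 × 50 × 1.6992 = 76.5 kips.
Governing: min(90.1, 94.3, 69.5, 76.5) = 69.5 kips → net-section rupture.

69.5 kips (net-section rupture governs)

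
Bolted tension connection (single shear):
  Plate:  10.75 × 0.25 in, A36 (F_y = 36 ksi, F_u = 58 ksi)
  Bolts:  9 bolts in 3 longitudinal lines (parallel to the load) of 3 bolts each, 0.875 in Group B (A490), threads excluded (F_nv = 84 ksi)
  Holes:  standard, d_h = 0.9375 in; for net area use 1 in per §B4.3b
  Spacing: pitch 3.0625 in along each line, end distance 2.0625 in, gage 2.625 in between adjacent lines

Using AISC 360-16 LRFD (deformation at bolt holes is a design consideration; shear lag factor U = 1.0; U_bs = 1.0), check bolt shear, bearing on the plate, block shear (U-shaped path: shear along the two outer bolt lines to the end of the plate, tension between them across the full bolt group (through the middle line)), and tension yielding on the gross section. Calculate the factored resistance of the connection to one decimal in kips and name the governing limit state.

Bolt shear: A_b = π(0.875)²/4 = 0.60132 in². φR_n = 0.75 × 84 × 0.60132 × 9 × 1 = 340.9 kips.
Bearing (0.25 in plate, F_u = 58 ksi): end bolts L_c = 2.0625 − 0.9375/2 = 1.59375, R_n = min(1.2×1.59375×0.25×58, 2.4×0.875×0.25×58) = 27.731 kips/bolt; interior L_c = 3.0625 − 0.9375 = 2.125, R_n = 30.45 kips/bolt. φR_n = 0.75 × (3×27.731 + 6×30.45) = 199.4 kips.
Block shear: shear path 2×[2.0625+2×3.0625] = 2×8.1875 in, A_gv = 4.0938, A_nv = 2×(8.1875 − 2.5×1)×0.25 = 2.8438 in²; tension across gage: (5.25 − 2×1)×0.25 = 0.8125 in². R_n = min(0.6×58×2.8438, 0.6×36×4.0938) + 1.0×58×0.8125 = min(98.964, 88.426) + 47.125 = 135.55 kips. φR_n = 0.75 × 135.55 = 101.7 kips.
Tension yield (gross): A_g = 10.75×0.25 = 2.6875 in². φR_n = 0.90 × 36 × 2.6875 = 87.1 kips.
Governing: min(340.9, 199.4, 101.7, 87.1) = 87.1 kips → gross-section yield.

87.1 kips (gross-section yield governs)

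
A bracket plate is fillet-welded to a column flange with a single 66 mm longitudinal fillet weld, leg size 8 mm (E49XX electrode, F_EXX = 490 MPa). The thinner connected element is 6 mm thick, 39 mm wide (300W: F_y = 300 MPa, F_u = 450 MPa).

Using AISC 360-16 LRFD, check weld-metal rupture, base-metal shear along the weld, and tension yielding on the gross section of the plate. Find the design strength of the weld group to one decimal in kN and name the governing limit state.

63.2 kN (gross-section yield governs)

Weld metal: throat = 0.707×8 = 5.656 mm, L = 66 mm. φR_n = 0.75 × 0.6 × 490 × 5.656 × 66 = 82.3 kN.
Base metal shear (6 mm plate): yield φR_n = 1.0×0.6×300×6×66 = 71.3 kN; rupture φR_n = 0.75×0.6×450×6×66 = 80.2 kN; take 71.3 kN (yield).
Tension yield (gross): A_g = 39×6 = 234 mm². φR_n = 0.90 × 300 × 234 = 63.2 kN.
Governing: min(82.3, 71.3, 63.2) = 63.2 kN → gross-section yield.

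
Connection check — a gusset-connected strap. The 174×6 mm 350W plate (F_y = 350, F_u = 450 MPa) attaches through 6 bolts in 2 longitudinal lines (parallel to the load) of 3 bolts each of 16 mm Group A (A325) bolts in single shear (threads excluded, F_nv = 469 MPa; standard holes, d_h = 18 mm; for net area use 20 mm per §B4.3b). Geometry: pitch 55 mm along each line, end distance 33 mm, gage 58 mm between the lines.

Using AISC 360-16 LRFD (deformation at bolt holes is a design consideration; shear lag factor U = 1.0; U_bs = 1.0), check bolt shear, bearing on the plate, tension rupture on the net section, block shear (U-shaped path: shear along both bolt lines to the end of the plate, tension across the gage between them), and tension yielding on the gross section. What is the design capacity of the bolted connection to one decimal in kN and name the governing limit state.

Bolt shear: A_b = π(16)²/4 = 201.06 mm². φR_n = 0.75 × 469 × 201.06 × 6 × 1 = 424.3 kN.
Bearing (6 mm plate, F_u = 450 MPa): end bolts L_c = 33 − 18/2 = 24, R_n = min(1.2×24×6×450, 2.4×16×6×450) = 77.76 kN/bolt; interior L_c = 55 − 18 = 37, R_n = 103.68 kN/bolt. φR_n = 0.75 × (2×77.76 + 4×103.68) = 427.7 kN.
Tension rupture (net): A_n = (174 − 2×20)×6 = 804 mm² (U = 1.0, A_e = A_n). φR_n = 0.75 × 450 × 804 = 271.4 kN.
Block shear: shear path 2×[33+2×55] = 2×143 mm, A_gv = 1716, A_nv = 2×(143 − 2.5×20)×6 = 1116 mm²; tension across gage: (58 − 1×20)×6 = 228 mm². R_n = min(0.6×450×1116, 0.6×350×1716) + 1.0×450×228 = min(301.32, 360.36) + 102.6 = 403.92 kN. φR_n = 0.75 × 403.92 = 302.9 kN.
Tension yield (gross): A_g = 174×6 = 1044 mm². φR_n = 0.90 × 350 × 1044 = 328.9 kN.
Governing: min(424.3, 427.7, 271.4, 302.9, 328.9) = 271.4 kN → net-section rupture.

271.4 kN (net-section rupture governs)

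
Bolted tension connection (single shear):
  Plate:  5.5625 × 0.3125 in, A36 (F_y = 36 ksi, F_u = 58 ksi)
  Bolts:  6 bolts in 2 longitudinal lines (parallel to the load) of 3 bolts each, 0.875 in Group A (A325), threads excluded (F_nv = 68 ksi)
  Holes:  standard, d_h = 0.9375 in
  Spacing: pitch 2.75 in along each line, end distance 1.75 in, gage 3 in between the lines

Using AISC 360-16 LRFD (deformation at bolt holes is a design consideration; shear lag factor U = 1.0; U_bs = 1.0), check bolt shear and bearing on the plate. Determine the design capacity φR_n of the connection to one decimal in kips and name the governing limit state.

Bolt shear: A_b = π(0.875)²/4 = 0.60132 in². φR_n = 0.75 × 68 × 0.60132 × 6 × 1 = 184.0 kips.
Bearing (0.3125 in plate, F_u = 58 ksi): end bolts L_c = 1.75 − 0.9375/2 = 1.28125, R_n = min(1.2×1.28125×0.3125×58, 2.4×0.875×0.3125×58) = 27.867 kips/bolt; interior L_c = 2.75 − 0.9375 = 1.8125, R_n = 38.063 kips/bolt. φR_n = 0.75 × (2×27.867 + 4×38.063) = 156.0 kips.
Governing: min(184.0, 156.0) = 156.0 kips → bearing.

156.0 kips (bearing governs)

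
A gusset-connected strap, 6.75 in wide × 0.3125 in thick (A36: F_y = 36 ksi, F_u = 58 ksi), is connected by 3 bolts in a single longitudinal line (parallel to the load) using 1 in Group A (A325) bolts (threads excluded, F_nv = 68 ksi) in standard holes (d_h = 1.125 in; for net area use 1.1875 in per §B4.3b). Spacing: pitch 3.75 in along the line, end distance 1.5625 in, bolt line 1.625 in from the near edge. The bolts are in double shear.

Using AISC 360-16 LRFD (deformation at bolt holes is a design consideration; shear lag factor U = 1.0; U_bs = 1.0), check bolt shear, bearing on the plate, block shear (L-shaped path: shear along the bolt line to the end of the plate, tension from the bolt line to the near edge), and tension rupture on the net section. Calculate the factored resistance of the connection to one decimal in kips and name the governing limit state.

Bolt shear: A_b = π(1)²/4 = 0.7854 in². φR_n = 0.75 × 68 × 0.7854 × 3 × 2 = 240.3 kips.
Bearing (0.3125 in plate, F_u = 58 ksi): end bolts L_c = 1.5625 − 1.125/2 = 1, R_n = min(1.2×1×0.3125×58, 2.4×1×0.3125×58) = 21.75 kips/bolt; interior L_c = 3.75 − 1.125 = 2.625, R_n = 43.5 kips/bolt. φR_n = 0.75 × (1×21.75 + 2×43.5) = 81.6 kips.
Block shear: shear path 1×[1.5625+2×3.75] = 1×9.0625 in, A_gv = 2.832, A_nv = 1×(9.0625 − 2.5×1.1875)×0.3125 = 1.9043 in²; tension to near edge: (1.625 − 0.5×1.1875)×0.3125 = 0.32227 in². R_n = min(0.6×58×1.9043, 0.6×36×2.832) + 1.0×58×0.32227 = min(66.27, 61.171) + 18.692 = 79.863 kips. φR_n = 0.75 × 79.863 = 59.9 kips.
Tension rupture (net): A_n = (6.75 − 1×1.1875)×0.3125 = 1.7383 in² (U = 1.0, A_e = A_n). φR_n = 0.75 × 58 × 1.7383 = 75.6 kips.
Governing: min(240.3, 81.6, 59.9, 75.6) = 59.9 kips → block shear.

59.9 kips (block shear governs)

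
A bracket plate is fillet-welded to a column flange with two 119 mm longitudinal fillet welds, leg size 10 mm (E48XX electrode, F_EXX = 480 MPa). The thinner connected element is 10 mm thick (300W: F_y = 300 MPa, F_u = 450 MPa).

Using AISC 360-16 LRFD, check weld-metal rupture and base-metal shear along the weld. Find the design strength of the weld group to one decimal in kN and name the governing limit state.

363.5 kN (weld metal governs)

Weld metal: throat = 0.707×10 = 7.07 mm, L = 2×119 = 238 mm. φR_n = 0.75 × 0.6 × 480 × 7.07 × 238 = 363.5 kN.
Base metal shear (10 mm plate): yield φR_n = 1.0×0.6×300×10×238 = 428.4 kN; rupture φR_n = 0.75×0.6×450×10×238 = 482.0 kN; take 428.4 kN (yield).
Governing: min(363.5, 428.4) = 363.5 kN → weld metal.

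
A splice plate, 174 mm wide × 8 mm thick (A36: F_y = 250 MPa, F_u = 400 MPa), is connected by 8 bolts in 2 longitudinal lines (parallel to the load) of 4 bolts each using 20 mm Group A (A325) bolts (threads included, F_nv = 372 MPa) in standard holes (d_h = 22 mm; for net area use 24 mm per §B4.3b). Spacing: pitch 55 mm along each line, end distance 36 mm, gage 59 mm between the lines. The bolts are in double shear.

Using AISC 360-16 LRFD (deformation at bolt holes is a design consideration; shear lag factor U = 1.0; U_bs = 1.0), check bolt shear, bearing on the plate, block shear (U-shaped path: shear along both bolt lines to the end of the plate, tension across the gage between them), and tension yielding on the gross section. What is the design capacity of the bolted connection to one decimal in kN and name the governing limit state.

313.2 kN (gross-section yield governs)

Bolt shear: A_b = π(20)²/4 = 314.16 mm². φR_n = 0.75 × 372 × 314.16 × 8 × 2 = 1402.4 kN.
Bearing (8 mm plate, F_u = 400 MPa): end bolts L_c = 36 − 22/2 = 25, R_n = min(1.2×25×8×400, 2.4×20×8×400) = 96 kN/bolt; interior L_c = 55 − 22 = 33, R_n = 126.72 kN/bolt. φR_n = 0.75 × (2×96 + 6×126.72) = 714.2 kN.
Block shear: shear path 2×[36+3×55] = 2×201 mm, A_gv = 3216, A_nv = 2×(201 − 3.5×24)×8 = 1872 mm²; tension across gage: (59 − 1×24)×8 = 280 mm². R_n = min(0.6×400×1872, 0.6×250×3216) + 1.0×400×280 = min(449.28, 482.4) + 112 = 561.28 kN. φR_n = 0.75 × 561.28 = 421.0 kN.
Tension yield (gross): A_g = 174×8 = 1392 mm². φR_n = 0.90 × 250 × 1392 = 313.2 kN.
Governing: min(1402.4, 714.2, 421.0, 313.2) = 313.2 kN → gross-section yield.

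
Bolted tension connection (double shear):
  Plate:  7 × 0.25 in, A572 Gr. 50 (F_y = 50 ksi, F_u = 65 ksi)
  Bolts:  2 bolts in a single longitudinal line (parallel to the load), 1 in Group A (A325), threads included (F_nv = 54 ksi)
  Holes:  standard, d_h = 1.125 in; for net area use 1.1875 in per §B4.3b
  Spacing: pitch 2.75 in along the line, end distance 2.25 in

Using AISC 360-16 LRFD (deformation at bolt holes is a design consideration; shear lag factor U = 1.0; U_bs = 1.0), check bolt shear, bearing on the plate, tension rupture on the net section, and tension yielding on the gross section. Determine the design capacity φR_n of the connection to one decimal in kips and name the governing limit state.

Bolt shear: A_b = π(1)²/4 = 0.7854 in². φR_n = 0.75 × 54 × 0.7854 × 2 × 2 = 127.2 kips.
Bearing (0.25 in plate, F_u = 65 ksi): end bolts L_c = 2.25 − 1.125/2 = 1.6875, R_n = min(1.2×1.6875×0.25×65, 2.4×1×0.25×65) = 32.906 kips/bolt; interior L_c = 2.75 − 1.125 = 1.625, R_n = 31.688 kips/bolt. φR_n = 0.75 × (1×32.906 + 1×31.688) = 48.4 kips.
Tension rupture (net): A_n = (7 − 1×1.1875)×0.25 = 1.4531 in² (U = 1.0, A_e = A_n). φR_n = 0.75 × 65 × 1.4531 = 70.8 kips.
Tension yield (gross): A_g = 7×0.25 = 1.75 in². φR_n = 0.90 × 50 × 1.75 = 78.8 kips.
Governing: min(127.2, 48.4, 70.8, 78.8) = 48.4 kips → bearing.

48.4 kips (bearing governs)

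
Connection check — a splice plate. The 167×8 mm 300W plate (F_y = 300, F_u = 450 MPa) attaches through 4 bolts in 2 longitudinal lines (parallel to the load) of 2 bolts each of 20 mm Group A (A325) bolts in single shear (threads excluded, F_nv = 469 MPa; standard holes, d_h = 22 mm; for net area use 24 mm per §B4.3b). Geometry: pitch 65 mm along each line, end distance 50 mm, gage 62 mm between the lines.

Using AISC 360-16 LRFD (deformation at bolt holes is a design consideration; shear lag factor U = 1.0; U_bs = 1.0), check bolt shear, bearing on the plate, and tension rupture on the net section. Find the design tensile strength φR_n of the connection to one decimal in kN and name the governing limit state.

Bolt shear: A_b = π(20)²/4 = 314.16 mm². φR_n = 0.75 × 469 × 314.16 × 4 × 1 = 442.0 kN.
Bearing (8 mm plate, F_u = 450 MPa): end bolts L_c = 50 − 22/2 = 39, R_n = min(1.2×39×8×450, 2.4×20×8×450) = 168.48 kN/bolt; interior L_c = 65 − 22 = 43, R_n = 172.8 kN/bolt. φR_n = 0.75 × (2×168.48 + 2×172.8) = 511.9 kN.
Tension rupture (net): A_n = (167 − 2×24)×8 = 952 mm² (U = 1.0, A_e = A_n). φR_n = 0.75 × 450 × 952 = 321.3 kN.
Governing: min(442.0, 511.9, 321.3) = 321.3 kN → net-section rupture.

321.3 kN (net-section rupture governs)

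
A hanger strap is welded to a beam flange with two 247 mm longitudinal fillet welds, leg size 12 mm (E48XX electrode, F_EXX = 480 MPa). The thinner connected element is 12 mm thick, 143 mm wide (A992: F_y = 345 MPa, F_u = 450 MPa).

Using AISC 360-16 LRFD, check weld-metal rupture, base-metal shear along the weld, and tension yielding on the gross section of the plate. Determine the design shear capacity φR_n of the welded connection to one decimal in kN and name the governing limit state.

532.8 kN (gross-section yield governs)

Weld metal: throat = 0.707×12 = 8.484 mm, L = 2×247 = 494 mm. φR_n = 0.75 × 0.6 × 480 × 8.484 × 494 = 905.3 kN.
Base metal shear (12 mm plate): yield φR_n = 1.0×0.6×345×12×494 = 1227.1 kN; rupture φR_n = 0.75×0.6×450×12×494 = 1200.4 kN; take 1200.4 kN (rupture).
Tension yield (gross): A_g = 143×12 = 1716 mm². φR_n = 0.90 × 345 × 1716 = 532.8 kN.
Governing: min(905.3, 1200.4, 532.8) = 532.8 kN → gross-section yield.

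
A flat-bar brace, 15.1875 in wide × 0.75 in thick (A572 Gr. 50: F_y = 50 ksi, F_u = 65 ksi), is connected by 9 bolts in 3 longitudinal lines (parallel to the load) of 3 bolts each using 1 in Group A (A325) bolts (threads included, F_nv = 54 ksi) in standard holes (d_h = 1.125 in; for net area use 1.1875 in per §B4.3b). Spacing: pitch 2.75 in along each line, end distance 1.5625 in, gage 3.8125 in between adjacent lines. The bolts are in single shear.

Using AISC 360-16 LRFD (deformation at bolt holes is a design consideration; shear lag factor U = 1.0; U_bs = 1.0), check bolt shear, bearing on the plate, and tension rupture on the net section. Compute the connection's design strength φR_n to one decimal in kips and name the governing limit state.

286.3 kips (bolt shear governs)

Bolt shear: A_b = π(1)²/4 = 0.7854 in². φR_n = 0.75 × 54 × 0.7854 × 9 × 1 = 286.3 kips.
Bearing (0.75 in plate, F_u = 65 ksi): end bolts L_c = 1.5625 − 1.125/2 = 1, R_n = min(1.2×1×0.75×65, 2.4×1×0.75×65) = 58.5 kips/bolt; interior L_c = 2.75 − 1.125 = 1.625, R_n = 95.063 kips/bolt. φR_n = 0.75 × (3×58.5 + 6×95.063) = 559.4 kips.
Tension rupture (net): A_n = (15.1875 − 3×1.1875)×0.75 = 8.7188 in² (U = 1.0, A_e = A_n). φR_n = 0.75 × 65 × 8.7188 = 425.0 kips.
Governing: min(286.3, 559.4, 425.0) = 286.3 kips → bolt shear.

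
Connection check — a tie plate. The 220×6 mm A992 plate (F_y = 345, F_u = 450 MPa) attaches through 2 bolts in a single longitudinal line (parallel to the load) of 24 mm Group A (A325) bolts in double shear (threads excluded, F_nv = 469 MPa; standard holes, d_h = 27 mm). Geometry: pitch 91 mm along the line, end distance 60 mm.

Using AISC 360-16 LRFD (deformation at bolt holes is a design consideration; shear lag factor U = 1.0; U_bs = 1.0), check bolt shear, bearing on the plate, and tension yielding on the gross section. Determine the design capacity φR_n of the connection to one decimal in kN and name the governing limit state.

Bolt shear: A_b = π(24)²/4 = 452.39 mm². φR_n = 0.75 × 469 × 452.39 × 2 × 2 = 636.5 kN.
Bearing (6 mm plate, F_u = 450 MPa): end bolts L_c = 60 − 27/2 = 46.5, R_n = min(1.2×46.5×6×450, 2.4×24×6×450) = 150.66 kN/bolt; interior L_c = 91 − 27 = 64, R_n = 155.52 kN/bolt. φR_n = 0.75 × (1×150.66 + 1×155.52) = 229.6 kN.
Tension yield (gross): A_g = 220×6 = 1320 mm². φR_n = 0.90 × 345 × 1320 = 409.9 kN.
Governing: min(636.5, 229.6, 409.9) = 229.6 kN → bearing.

229.6 kN (bearing governs)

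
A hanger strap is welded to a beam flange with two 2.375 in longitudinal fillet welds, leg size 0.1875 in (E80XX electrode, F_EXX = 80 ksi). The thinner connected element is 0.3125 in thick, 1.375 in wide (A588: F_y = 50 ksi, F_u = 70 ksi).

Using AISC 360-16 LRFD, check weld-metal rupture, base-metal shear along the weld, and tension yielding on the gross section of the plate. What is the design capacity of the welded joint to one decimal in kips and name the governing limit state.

Weld metal: throat = 0.707×0.1875 = 0.13256 in, L = 2×2.375 = 4.75 in. φR_n = 0.75 × 0.6 × 80 × 0.13256 × 4.75 = 22.7 kips.
Base metal shear (0.3125 in plate): yield φR_n = 1.0×0.6×50×0.3125×4.75 = 44.5 kips; rupture φR_n = 0.75×0.6×70×0.3125×4.75 = 46.8 kips; take 44.5 kips (yield).
Tension yield (gross): A_g = 1.375×0.3125 = 0.42969 in². φR_n = 0.90 × 50 × 0.42969 = 19.3 kips.
Governing: min(22.7, 44.5, 19.3) = 19.3 kips → gross-section yield.

19.3 kips (gross-section yield governs)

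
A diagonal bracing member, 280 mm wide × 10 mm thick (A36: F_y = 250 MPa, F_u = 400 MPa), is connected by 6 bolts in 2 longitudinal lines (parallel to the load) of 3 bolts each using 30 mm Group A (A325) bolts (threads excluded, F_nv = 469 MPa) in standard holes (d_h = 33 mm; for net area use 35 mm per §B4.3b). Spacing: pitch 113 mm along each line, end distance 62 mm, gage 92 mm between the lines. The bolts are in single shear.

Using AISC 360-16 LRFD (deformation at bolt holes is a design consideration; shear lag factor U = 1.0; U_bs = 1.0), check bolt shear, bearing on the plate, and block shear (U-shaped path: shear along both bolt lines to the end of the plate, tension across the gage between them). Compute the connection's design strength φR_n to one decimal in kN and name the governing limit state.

Bolt shear: A_b = π(30)²/4 = 706.86 mm². φR_n = 0.75 × 469 × 706.86 × 6 × 1 = 1491.8 kN.
Bearing (10 mm plate, F_u = 400 MPa): end bolts L_c = 62 − 33/2 = 45.5, R_n = min(1.2×45.5×10×400, 2.4×30×10×400) = 218.4 kN/bolt; interior L_c = 113 − 33 = 80, R_n = 288 kN/bolt. φR_n = 0.75 × (2×218.4 + 4×288) = 1191.6 kN.
Block shear: shear path 2×[62+2×113] = 2×288 mm, A_gv = 5760, A_nv = 2×(288 − 2.5×35)×10 = 4010 mm²; tension across gage: (92 − 1×35)×10 = 570 mm². R_n = min(0.6×400×4010, 0.6×250×5760) + 1.0×400×570 = min(962.4, 864) + 228 = 1092 kN. φR_n = 0.75 × 1092 = 819.0 kN.
Governing: min(1491.8, 1191.6, 819.0) = 819.0 kN → block shear.

819.0 kN (block shear governs)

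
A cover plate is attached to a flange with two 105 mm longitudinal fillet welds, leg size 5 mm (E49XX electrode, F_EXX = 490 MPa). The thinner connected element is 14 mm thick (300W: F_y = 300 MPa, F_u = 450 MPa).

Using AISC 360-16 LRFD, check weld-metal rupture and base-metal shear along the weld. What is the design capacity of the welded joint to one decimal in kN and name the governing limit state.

163.7 kN (weld metal governs)

Weld metal: throat = 0.707×5 = 3.535 mm, L = 2×105 = 210 mm. φR_n = 0.75 × 0.6 × 490 × 3.535 × 210 = 163.7 kN.
Base metal shear (14 mm plate): yield φR_n = 1.0×0.6×300×14×210 = 529.2 kN; rupture φR_n = 0.75×0.6×450×14×210 = 595.4 kN; take 529.2 kN (yield).
Governing: min(163.7, 529.2) = 163.7 kN → weld metal.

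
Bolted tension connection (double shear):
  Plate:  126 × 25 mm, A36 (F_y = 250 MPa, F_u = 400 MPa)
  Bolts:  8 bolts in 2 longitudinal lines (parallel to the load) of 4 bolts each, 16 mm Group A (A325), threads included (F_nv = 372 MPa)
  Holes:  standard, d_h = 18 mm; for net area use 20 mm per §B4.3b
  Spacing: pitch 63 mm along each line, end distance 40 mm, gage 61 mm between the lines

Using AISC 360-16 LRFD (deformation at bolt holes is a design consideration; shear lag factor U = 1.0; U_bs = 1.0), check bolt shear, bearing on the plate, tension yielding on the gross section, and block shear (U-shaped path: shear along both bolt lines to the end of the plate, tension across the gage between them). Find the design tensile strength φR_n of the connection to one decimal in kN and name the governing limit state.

Bolt shear: A_b = π(16)²/4 = 201.06 mm². φR_n = 0.75 × 372 × 201.06 × 8 × 2 = 897.5 kN.
Bearing (25 mm plate, F_u = 400 MPa): end bolts L_c = 40 − 18/2 = 31, R_n = min(1.2×31×25×400, 2.4×16×25×400) = 372 kN/bolt; interior L_c = 63 − 18 = 45, R_n = 384 kN/bolt. φR_n = 0.75 × (2×372 + 6×384) = 2286.0 kN.
Tension yield (gross): A_g = 126×25 = 3150 mm². φR_n = 0.90 × 250 × 3150 = 708.8 kN.
Block shear: shear path 2×[40+3×63] = 2×229 mm, A_gv = 11450, A_nv = 2×(229 − 3.5×20)×25 = 7950 mm²; tension across gage: (61 − 1×20)×25 = 1025 mm². R_n = min(0.6×400×7950, 0.6×250×11450) + 1.0×400×1025 = min(1908, 1717.5) + 410 = 2127.5 kN. φR_n = 0.75 × 2127.5 = 1595.6 kN.
Governing: min(897.5, 2286.0, 708.8, 1595.6) = 708.8 kN → gross-section yield.

708.8 kN (gross-section yield governs)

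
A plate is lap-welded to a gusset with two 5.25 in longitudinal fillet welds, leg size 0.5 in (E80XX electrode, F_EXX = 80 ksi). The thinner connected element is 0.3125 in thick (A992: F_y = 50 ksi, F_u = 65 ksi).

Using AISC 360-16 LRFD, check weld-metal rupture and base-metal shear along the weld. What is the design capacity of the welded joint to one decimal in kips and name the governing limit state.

96.0 kips (base-metal shear governs)

Weld metal: throat = 0.707×0.5 = 0.3535 in, L = 2×5.25 = 10.5 in. φR_n = 0.75 × 0.6 × 80 × 0.3535 × 10.5 = 133.6 kips.
Base metal shear (0.3125 in plate): yield φR_n = 1.0×0.6×50×0.3125×10.5 = 98.4 kips; rupture φR_n = 0.75×0.6×65×0.3125×10.5 = 96.0 kips; take 96.0 kips (rupture).
Governing: min(133.6, 96.0) = 96.0 kips → base-metal shear.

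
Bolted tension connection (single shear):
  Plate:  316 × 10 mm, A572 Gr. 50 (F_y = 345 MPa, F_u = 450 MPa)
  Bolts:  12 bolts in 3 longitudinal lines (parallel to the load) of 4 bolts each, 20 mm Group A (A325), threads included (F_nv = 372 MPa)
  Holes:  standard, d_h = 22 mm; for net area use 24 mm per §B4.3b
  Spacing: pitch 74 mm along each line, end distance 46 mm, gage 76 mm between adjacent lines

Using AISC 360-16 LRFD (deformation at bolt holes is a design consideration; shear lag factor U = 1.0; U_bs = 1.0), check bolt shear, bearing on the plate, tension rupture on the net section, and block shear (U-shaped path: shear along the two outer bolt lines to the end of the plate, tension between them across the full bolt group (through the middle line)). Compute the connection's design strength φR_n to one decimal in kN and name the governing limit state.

Bolt shear: A_b = π(20)²/4 = 314.16 mm². φR_n = 0.75 × 372 × 314.16 × 12 × 1 = 1051.8 kN.
Bearing (10 mm plate, F_u = 450 MPa): end bolts L_c = 46 − 22/2 = 35, R_n = min(1.2×35×10×450, 2.4×20×10×450) = 189 kN/bolt; interior L_c = 74 − 22 = 52, R_n = 216 kN/bolt. φR_n = 0.75 × (3×189 + 9×216) = 1883.3 kN.
Tension rupture (net): A_n = (316 − 3×24)×10 = 2440 mm² (U = 1.0, A_e = A_n). φR_n = 0.75 × 450 × 2440 = 823.5 kN.
Block shear: shear path 2×[46+3×74] = 2×268 mm, A_gv = 5360, A_nv = 2×(268 − 3.5×24)×10 = 3680 mm²; tension across gage: (152 − 2×24)×10 = 1040 mm². R_n = min(0.6×450×3680, 0.6×345×5360) + 1.0×450×1040 = min(993.6, 1109.5) + 468 = 1461.6 kN. φR_n = 0.75 × 1461.6 = 1096.2 kN.
Governing: min(1051.8, 1883.3, 823.5, 1096.2) = 823.5 kN → net-section rupture.

823.5 kN (net-section rupture governs)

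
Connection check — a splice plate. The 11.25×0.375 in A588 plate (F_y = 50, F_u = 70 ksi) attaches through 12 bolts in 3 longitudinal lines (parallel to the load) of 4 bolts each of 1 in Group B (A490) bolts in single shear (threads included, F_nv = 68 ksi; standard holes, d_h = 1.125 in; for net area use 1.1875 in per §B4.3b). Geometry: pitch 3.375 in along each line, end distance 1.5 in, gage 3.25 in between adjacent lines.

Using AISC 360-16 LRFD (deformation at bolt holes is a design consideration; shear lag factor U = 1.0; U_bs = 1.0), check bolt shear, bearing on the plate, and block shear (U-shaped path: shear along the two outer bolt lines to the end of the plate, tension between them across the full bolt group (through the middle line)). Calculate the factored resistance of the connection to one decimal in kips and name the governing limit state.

257.7 kips (block shear governs)

Bolt shear: A_b = π(1)²/4 = 0.7854 in². φR_n = 0.75 × 68 × 0.7854 × 12 × 1 = 480.7 kips.
Bearing (0.375 in plate, F_u = 70 ksi): end bolts L_c = 1.5 − 1.125/2 = 0.9375, R_n = min(1.2×0.9375×0.375×70, 2.4×1×0.375×70) = 29.531 kips/bolt; interior L_c = 3.375 − 1.125 = 2.25, R_n = 63 kips/bolt. φR_n = 0.75 × (3×29.531 + 9×63) = 491.7 kips.
Block shear: shear path 2×[1.5+3×3.375] = 2×11.625 in, A_gv = 8.7188, A_nv = 2×(11.625 − 3.5×1.1875)×0.375 = 5.6016 in²; tension across gage: (6.5 − 2×1.1875)×0.375 = 1.5469 in². R_n = min(0.6×70×5.6016, 0.6×50×8.7188) + 1.0×70×1.5469 = min(235.27, 261.56) + 108.28 = 343.55 kips. φR_n = 0.75 × 343.55 = 257.7 kips.
Governing: min(480.7, 491.7, 257.7) = 257.7 kips → block shear.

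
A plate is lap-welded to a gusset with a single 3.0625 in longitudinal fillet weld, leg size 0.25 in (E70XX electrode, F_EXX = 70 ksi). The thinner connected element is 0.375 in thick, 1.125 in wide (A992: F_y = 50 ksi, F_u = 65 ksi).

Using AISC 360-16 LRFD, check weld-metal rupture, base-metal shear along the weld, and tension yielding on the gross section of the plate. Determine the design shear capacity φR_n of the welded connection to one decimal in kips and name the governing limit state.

17.1 kips (weld metal governs)

Weld metal: throat = 0.707×0.25 = 0.17675 in, L = 3.0625 in. φR_n = 0.75 × 0.6 × 70 × 0.17675 × 3.0625 = 17.1 kips.
Base metal shear (0.375 in plate): yield φR_n = 1.0×0.6×50×0.375×3.0625 = 34.5 kips; rupture φR_n = 0.75×0.6×65×0.375×3.0625 = 33.6 kips; take 33.6 kips (rupture).
Tension yield (gross): A_g = 1.125×0.375 = 0.42188 in². φR_n = 0.90 × 50 × 0.42188 = 19.0 kips.
Governing: min(17.1, 33.6, 19.0) = 17.1 kips → weld metal.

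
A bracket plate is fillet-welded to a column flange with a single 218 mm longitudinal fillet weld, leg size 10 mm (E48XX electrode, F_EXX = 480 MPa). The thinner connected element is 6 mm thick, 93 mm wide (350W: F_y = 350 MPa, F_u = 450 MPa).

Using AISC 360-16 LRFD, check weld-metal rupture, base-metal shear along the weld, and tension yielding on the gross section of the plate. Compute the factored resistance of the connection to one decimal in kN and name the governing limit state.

Weld metal: throat = 0.707×10 = 7.07 mm, L = 218 mm. φR_n = 0.75 × 0.6 × 480 × 7.07 × 218 = 332.9 kN.
Base metal shear (6 mm plate): yield φR_n = 1.0×0.6×350×6×218 = 274.7 kN; rupture φR_n = 0.75×0.6×450×6×218 = 264.9 kN; take 264.9 kN (rupture).
Tension yield (gross): A_g = 93×6 = 558 mm². φR_n = 0.90 × 350 × 558 = 175.8 kN.
Governing: min(332.9, 264.9, 175.8) = 175.8 kN → gross-section yield.

175.8 kN (gross-section yield governs)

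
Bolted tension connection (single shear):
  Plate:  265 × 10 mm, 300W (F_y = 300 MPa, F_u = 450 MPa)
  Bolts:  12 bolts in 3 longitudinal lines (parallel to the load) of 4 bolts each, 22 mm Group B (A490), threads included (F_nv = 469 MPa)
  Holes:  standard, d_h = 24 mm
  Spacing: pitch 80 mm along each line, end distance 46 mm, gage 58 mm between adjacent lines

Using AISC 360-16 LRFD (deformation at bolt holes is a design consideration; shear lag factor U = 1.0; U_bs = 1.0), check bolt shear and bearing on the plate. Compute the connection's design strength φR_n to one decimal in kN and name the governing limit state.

Bolt shear: A_b = π(22)²/4 = 380.13 mm². φR_n = 0.75 × 469 × 380.13 × 12 × 1 = 1604.5 kN.
Bearing (10 mm plate, F_u = 450 MPa): end bolts L_c = 46 − 24/2 = 34, R_n = min(1.2×34×10×450, 2.4×22×10×450) = 183.6 kN/bolt; interior L_c = 80 − 24 = 56, R_n = 237.6 kN/bolt. φR_n = 0.75 × (3×183.6 + 9×237.6) = 2016.9 kN.
Governing: min(1604.5, 2016.9) = 1604.5 kN → bolt shear.

1604.5 kN (bolt shear governs)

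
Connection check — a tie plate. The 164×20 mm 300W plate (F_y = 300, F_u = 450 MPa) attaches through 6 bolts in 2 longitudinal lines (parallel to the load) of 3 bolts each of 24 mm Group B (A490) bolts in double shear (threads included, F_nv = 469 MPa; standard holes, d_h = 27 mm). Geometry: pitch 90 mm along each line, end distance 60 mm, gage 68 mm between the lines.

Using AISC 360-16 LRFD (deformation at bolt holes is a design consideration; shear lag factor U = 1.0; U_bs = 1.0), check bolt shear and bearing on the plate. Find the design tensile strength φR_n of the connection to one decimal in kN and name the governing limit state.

1909.5 kN (bolt shear governs)

Bolt shear: A_b = π(24)²/4 = 452.39 mm². φR_n = 0.75 × 469 × 452.39 × 6 × 2 = 1909.5 kN.
Bearing (20 mm plate, F_u = 450 MPa): end bolts L_c = 60 − 27/2 = 46.5, R_n = min(1.2×46.5×20×450, 2.4×24×20×450) = 502.2 kN/bolt; interior L_c = 90 − 27 = 63, R_n = 518.4 kN/bolt. φR_n = 0.75 × (2×502.2 + 4×518.4) = 2308.5 kN.
Governing: min(1909.5, 2308.5) = 1909.5 kN → bolt shear.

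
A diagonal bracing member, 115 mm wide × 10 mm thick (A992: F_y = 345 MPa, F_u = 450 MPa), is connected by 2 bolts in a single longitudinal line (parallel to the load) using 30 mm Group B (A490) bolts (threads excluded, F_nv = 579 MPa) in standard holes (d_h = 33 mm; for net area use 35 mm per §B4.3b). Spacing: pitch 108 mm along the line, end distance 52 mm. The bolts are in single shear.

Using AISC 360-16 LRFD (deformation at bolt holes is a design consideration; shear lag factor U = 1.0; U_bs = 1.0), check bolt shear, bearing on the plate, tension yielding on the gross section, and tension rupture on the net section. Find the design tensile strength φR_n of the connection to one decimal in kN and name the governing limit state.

270.0 kN (net-section rupture governs)

Bolt shear: A_b = π(30)²/4 = 706.86 mm². φR_n = 0.75 × 579 × 706.86 × 2 × 1 = 613.9 kN.
Bearing (10 mm plate, F_u = 450 MPa): end bolts L_c = 52 − 33/2 = 35.5, R_n = min(1.2×35.5×10×450, 2.4×30×10×450) = 191.7 kN/bolt; interior L_c = 108 − 33 = 75, R_n = 324 kN/bolt. φR_n = 0.75 × (1×191.7 + 1×324) = 386.8 kN.
Tension yield (gross): A_g = 115×10 = 1150 mm². φR_n = 0.90 × 345 × 1150 = 357.1 kN.
Tension rupture (net): A_n = (115 − 1×35)×10 = 800 mm² (U = 1.0, A_e = A_n). φR_n = 0.75 × 450 × 800 = 270.0 kN.
Governing: min(613.9, 386.8, 357.1, 270.0) = 270.0 kN → net-section rupture.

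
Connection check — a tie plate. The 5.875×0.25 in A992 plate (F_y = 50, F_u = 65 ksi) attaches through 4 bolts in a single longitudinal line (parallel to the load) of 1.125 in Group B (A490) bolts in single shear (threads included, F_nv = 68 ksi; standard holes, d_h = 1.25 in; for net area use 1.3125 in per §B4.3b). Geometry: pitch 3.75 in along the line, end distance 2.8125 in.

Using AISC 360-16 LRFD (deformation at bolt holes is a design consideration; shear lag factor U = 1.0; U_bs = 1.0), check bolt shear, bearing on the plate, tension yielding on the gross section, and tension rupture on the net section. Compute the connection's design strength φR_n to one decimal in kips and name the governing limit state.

Bolt shear: A_b = π(1.125)²/4 = 0.99402 in². φR_n = 0.75 × 68 × 0.99402 × 4 × 1 = 202.8 kips.
Bearing (0.25 in plate, F_u = 65 ksi): end bolts L_c = 2.8125 − 1.25/2 = 2.1875, R_n = min(1.2×2.1875×0.25×65, 2.4×1.125×0.25×65) = 42.656 kips/bolt; interior L_c = 3.75 − 1.25 = 2.5, R_n = 43.875 kips/bolt. φR_n = 0.75 × (1×42.656 + 3×43.875) = 130.7 kips.
Tension yield (gross): A_g = 5.875×0.25 = 1.4688 in². φR_n = 0.90 × 50 × 1.4688 = 66.1 kips.
Tension rupture (net): A_n = (5.875 − 1×1.3125)×0.25 = 1.1406 in² (U = 1.0, A_e = A_n). φR_n = 0.75 × 65 × 1.1406 = 55.6 kips.
Governing: min(202.8, 130.7, 66.1, 55.6) = 55.6 kips → net-section rupture.

55.6 kips (net-section rupture governs)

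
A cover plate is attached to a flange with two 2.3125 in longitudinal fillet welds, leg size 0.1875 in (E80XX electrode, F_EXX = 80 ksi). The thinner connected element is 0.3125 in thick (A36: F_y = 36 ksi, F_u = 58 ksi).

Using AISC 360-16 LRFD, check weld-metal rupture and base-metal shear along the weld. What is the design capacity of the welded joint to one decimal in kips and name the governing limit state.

Weld metal: throat = 0.707×0.1875 = 0.13256 in, L = 2×2.3125 = 4.625 in. φR_n = 0.75 × 0.6 × 80 × 0.13256 × 4.625 = 22.1 kips.
Base metal shear (0.3125 in plate): yield φR_n = 1.0×0.6×36×0.3125×4.625 = 31.2 kips; rupture φR_n = 0.75×0.6×58×0.3125×4.625 = 37.7 kips; take 31.2 kips (yield).
Governing: min(22.1, 31.2) = 22.1 kips → weld metal.

22.1 kips (weld metal governs)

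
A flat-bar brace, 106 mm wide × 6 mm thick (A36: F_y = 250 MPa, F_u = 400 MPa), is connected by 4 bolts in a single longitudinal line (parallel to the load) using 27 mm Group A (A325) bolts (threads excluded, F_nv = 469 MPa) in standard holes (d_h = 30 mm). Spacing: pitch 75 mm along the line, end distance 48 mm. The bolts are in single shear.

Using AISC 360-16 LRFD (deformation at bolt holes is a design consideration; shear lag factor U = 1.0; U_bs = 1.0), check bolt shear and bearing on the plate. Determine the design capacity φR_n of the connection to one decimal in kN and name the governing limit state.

Bolt shear: A_b = π(27)²/4 = 572.56 mm². φR_n = 0.75 × 469 × 572.56 × 4 × 1 = 805.6 kN.
Bearing (6 mm plate, F_u = 400 MPa): end bolts L_c = 48 − 30/2 = 33, R_n = min(1.2×33×6×400, 2.4×27×6×400) = 95.04 kN/bolt; interior L_c = 75 − 30 = 45, R_n = 129.6 kN/bolt. φR_n = 0.75 × (1×95.04 + 3×129.6) = 362.9 kN.
Governing: min(805.6, 362.9) = 362.9 kN → bearing.

362.9 kN (bearing governs)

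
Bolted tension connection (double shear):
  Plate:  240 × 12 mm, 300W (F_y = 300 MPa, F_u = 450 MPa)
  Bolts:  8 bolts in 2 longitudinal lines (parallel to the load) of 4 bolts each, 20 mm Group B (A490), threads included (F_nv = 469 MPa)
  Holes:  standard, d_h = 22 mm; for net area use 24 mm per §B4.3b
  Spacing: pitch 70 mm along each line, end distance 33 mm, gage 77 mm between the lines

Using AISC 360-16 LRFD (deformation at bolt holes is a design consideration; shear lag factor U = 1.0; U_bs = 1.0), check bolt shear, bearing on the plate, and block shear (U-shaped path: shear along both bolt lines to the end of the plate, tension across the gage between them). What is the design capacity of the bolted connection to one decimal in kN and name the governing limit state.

987.4 kN (block shear governs)

Bolt shear: A_b = π(20)²/4 = 314.16 mm². φR_n = 0.75 × 469 × 314.16 × 8 × 2 = 1768.1 kN.
Bearing (12 mm plate, F_u = 450 MPa): end bolts L_c = 33 − 22/2 = 22, R_n = min(1.2×22×12×450, 2.4×20×12×450) = 142.56 kN/bolt; interior L_c = 70 − 22 = 48, R_n = 259.2 kN/bolt. φR_n = 0.75 × (2×142.56 + 6×259.2) = 1380.2 kN.
Block shear: shear path 2×[33+3×70] = 2×243 mm, A_gv = 5832, A_nv = 2×(243 − 3.5×24)×12 = 3816 mm²; tension across gage: (77 − 1×24)×12 = 636 mm². R_n = min(0.6×450×3816, 0.6×300×5832) + 1.0×450×636 = min(1030.3, 1049.8) + 286.2 = 1316.5 kN. φR_n = 0.75 × 1316.5 = 987.4 kN.
Governing: min(1768.1, 1380.2, 987.4) = 987.4 kN → block shear.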